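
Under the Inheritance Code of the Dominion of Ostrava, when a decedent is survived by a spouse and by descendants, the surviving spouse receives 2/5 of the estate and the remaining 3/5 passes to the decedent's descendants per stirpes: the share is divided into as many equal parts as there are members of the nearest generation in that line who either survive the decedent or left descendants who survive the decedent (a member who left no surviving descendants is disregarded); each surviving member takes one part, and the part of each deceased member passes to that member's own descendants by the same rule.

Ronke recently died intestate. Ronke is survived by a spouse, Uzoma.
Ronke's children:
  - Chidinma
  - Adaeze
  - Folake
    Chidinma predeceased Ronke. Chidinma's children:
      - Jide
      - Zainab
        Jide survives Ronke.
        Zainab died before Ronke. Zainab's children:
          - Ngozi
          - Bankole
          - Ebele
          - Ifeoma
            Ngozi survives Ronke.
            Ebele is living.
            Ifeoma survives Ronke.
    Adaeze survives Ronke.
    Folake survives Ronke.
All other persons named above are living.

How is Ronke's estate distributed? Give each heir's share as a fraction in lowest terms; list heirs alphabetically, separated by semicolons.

Adaeze 1/5; Bankole 1/40; Ebele 1/40; Folake 1/5; Ifeoma 1/40; Jide 1/10; Ngozi 1/40; Uzoma 2/5

Uzoma, as surviving spouse, takes 2/5.
The remaining 3/5 passes to Ronke's descendants per stirpes.
The 3/5 is divided into 3 equal shares of 1/5 among Chidinma, Adaeze, Folake.
Chidinma predeceased; the 1/5 allotted to Chidinma's branch passes to Chidinma's issue by representation.
The 1/5 is divided into 2 equal shares of 1/10 among Jide, Zainab.
Jide is living and takes 1/10.
Zainab predeceased; the 1/10 allotted to Zainab's branch passes to Zainab's issue by representation.
The 1/10 is divided into 4 equal shares of 1/40 among Ngozi, Bankole, Ebele, Ifeoma.
Ngozi is living and takes 1/40.
Bankole is living and takes 1/40.
Ebele is living and takes 1/40.
Ifeoma is living and takes 1/40.
Adaeze is living and takes 1/5.
Folake is living and takes 1/5.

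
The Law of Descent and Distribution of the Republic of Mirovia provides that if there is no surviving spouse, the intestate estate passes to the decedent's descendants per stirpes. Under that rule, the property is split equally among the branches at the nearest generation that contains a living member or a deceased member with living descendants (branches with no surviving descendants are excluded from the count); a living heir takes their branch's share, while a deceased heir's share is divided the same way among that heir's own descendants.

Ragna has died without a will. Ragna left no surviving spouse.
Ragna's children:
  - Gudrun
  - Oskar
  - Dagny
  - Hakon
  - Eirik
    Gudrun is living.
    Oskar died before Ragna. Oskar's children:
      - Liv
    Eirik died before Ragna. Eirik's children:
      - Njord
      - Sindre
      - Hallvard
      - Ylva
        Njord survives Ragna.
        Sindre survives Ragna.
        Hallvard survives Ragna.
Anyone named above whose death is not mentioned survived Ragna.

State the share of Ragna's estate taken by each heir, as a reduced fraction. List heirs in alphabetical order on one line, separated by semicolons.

There is no surviving spouse, so the entire estate passes to Ragna's descendants per stirpes.
The estate is divided into 5 equal shares of 1/5 among Gudrun, Oskar, Dagny, Hakon, Eirik.
Gudrun is living and takes 1/5.
Oskar predeceased; the 1/5 allotted to Oskar's branch passes to Oskar's issue by representation.
Liv is the sole taker at this level and receives the full 1/5.
Dagny is living and takes 1/5.
Hakon is living and takes 1/5.
Eirik predeceased; the 1/5 allotted to Eirik's branch passes to Eirik's issue by representation.
The 1/5 is divided into 4 equal shares of 1/20 among Njord, Sindre, Hallvard, Ylva.
Njord is living and takes 1/20.
Sindre is living and takes 1/20.
Hallvard is living and takes 1/20.
Ylva is living and takes 1/20.

Dagny 1/5; Gudrun 1/5; Hakon 1/5; Hallvard 1/20; Liv 1/5; Njord 1/20; Sindre 1/20; Ylva 1/20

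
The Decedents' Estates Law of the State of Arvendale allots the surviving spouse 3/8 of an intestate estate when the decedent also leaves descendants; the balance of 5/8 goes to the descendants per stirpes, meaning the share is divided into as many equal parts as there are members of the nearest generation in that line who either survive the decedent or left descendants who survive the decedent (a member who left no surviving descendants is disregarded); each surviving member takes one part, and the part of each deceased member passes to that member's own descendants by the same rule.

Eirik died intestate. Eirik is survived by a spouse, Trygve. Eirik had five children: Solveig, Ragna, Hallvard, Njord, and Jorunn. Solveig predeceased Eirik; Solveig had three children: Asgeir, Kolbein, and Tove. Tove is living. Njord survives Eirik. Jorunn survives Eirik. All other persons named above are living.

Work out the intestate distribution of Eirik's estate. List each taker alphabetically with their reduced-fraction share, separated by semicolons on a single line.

Trygve, as surviving spouse, takes 3/8.
The remaining 5/8 passes to Eirik's descendants per stirpes.
The 5/8 is divided into 5 equal shares of 1/8 among Solveig, Ragna, Hallvard, Njord, Jorunn.
Solveig predeceased; the 1/8 allotted to Solveig's branch passes to Solveig's issue by representation.
The 1/8 is divided into 3 equal shares of 1/24 among Asgeir, Kolbein, Tove.
Asgeir is living and takes 1/24.
Kolbein is living and takes 1/24.
Tove is living and takes 1/24.
Ragna is living and takes 1/8.
Hallvard is living and takes 1/8.
Njord is living and takes 1/8.
Jorunn is living and takes 1/8.

Asgeir 1/24; Hallvard 1/8; Jorunn 1/8; Kolbein 1/24; Njord 1/8; Ragna 1/8; Tove 1/24; Trygve 3/8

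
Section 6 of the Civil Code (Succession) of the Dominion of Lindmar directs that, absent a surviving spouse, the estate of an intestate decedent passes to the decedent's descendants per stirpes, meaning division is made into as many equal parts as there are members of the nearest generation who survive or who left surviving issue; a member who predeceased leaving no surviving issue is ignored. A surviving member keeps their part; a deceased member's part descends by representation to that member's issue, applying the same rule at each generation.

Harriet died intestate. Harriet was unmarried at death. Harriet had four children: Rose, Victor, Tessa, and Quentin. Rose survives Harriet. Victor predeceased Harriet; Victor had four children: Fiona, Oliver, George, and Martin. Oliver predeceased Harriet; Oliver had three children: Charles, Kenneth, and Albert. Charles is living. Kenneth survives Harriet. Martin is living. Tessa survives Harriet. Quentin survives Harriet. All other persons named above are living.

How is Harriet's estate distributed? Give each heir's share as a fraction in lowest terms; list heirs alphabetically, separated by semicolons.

There is no surviving spouse, so the entire estate passes to Harriet's descendants per stirpes.
The estate is divided into 4 equal shares of 1/4 among Rose, Victor, Tessa, Quentin.
Rose is living and takes 1/4.
Victor predeceased; the 1/4 allotted to Victor's branch passes to Victor's issue by representation.
The 1/4 is divided into 4 equal shares of 1/16 among Fiona, Oliver, George, Martin.
Fiona is living and takes 1/16.
Oliver predeceased; the 1/16 allotted to Oliver's branch passes to Oliver's issue by representation.
The 1/16 is divided into 3 equal shares of 1/48 among Charles, Kenneth, Albert.
Charles is living and takes 1/48.
Kenneth is living and takes 1/48.
Albert is living and takes 1/48.
George is living and takes 1/16.
Martin is living and takes 1/16.
Tessa is living and takes 1/4.
Quentin is living and takes 1/4.

Albert 1/48; Charles 1/48; Fiona 1/16; George 1/16; Kenneth 1/48; Martin 1/16; Quentin 1/4; Rose 1/4; Tessa 1/4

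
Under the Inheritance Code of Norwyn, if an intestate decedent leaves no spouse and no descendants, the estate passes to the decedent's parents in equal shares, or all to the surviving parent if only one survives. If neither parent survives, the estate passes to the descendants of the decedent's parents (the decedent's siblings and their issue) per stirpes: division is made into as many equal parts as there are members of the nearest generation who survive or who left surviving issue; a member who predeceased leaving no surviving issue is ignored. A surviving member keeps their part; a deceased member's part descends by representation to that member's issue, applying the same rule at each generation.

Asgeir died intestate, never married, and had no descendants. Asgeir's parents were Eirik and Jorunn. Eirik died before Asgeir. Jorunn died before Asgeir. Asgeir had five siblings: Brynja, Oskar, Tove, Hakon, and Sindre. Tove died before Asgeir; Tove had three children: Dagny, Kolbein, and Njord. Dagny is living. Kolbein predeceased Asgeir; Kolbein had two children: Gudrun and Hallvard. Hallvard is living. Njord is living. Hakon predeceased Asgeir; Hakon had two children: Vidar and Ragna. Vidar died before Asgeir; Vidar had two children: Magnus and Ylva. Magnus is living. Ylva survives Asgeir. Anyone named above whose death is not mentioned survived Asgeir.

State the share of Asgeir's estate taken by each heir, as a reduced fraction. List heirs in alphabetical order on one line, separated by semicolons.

Brynja 1/5; Dagny 1/15; Gudrun 1/30; Hallvard 1/30; Magnus 1/20; Njord 1/15; Oskar 1/5; Ragna 1/10; Sindre 1/5; Ylva 1/20

Neither parent survives and there are no descendants, so the estate passes to Asgeir's siblings and their issue per stirpes.
The estate is divided into 5 equal shares of 1/5 among Brynja, Oskar, Tove, Hakon, Sindre.
Brynja is living and takes 1/5.
Oskar is living and takes 1/5.
Tove predeceased; the 1/5 allotted to Tove's branch passes to Tove's issue by representation.
The 1/5 is divided into 3 equal shares of 1/15 among Dagny, Kolbein, Njord.
Dagny is living and takes 1/15.
Kolbein predeceased; the 1/15 allotted to Kolbein's branch passes to Kolbein's issue by representation.
The 1/15 is divided into 2 equal shares of 1/30 among Gudrun, Hallvard.
Gudrun is living and takes 1/30.
Hallvard is living and takes 1/30.
Njord is living and takes 1/15.
Hakon predeceased; the 1/5 allotted to Hakon's branch passes to Hakon's issue by representation.
The 1/5 is divided into 2 equal shares of 1/10 among Vidar, Ragna.
Vidar predeceased; the 1/10 allotted to Vidar's branch passes to Vidar's issue by representation.
The 1/10 is divided into 2 equal shares of 1/20 among Magnus, Ylva.
Magnus is living and takes 1/20.
Ylva is living and takes 1/20.
Ragna is living and takes 1/10.
Sindre is living and takes 1/5.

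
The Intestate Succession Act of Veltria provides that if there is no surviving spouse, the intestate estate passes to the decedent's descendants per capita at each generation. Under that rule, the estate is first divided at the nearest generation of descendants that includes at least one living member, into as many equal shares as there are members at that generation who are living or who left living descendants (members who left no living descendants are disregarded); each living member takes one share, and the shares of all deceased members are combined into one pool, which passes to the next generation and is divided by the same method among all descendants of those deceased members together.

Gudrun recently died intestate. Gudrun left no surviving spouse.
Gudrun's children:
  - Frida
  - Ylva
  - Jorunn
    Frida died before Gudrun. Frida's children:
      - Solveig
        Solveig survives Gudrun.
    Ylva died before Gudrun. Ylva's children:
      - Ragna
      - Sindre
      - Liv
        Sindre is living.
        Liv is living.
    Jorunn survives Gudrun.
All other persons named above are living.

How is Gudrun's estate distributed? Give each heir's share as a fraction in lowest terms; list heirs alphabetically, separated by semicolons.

Jorunn 1/3; Liv 1/6; Ragna 1/6; Sindre 1/6; Solveig 1/6

There is no surviving spouse, so the entire estate passes to Gudrun's descendants per capita at each generation.
At generation 1 (Frida, Ylva, Jorunn) there are 3 shares of (1)/3 = 1/3 each.
Living: Jorunn — each takes 1/3.
Deceased: Frida and Ylva. Their combined 2/3 is pooled and carried to generation 2.
At generation 2 (Solveig, Ragna, Sindre, Liv) there are 4 shares of (2/3)/4 = 1/6 each.
Living: Solveig, Ragna, Sindre, and Liv — each takes 1/6.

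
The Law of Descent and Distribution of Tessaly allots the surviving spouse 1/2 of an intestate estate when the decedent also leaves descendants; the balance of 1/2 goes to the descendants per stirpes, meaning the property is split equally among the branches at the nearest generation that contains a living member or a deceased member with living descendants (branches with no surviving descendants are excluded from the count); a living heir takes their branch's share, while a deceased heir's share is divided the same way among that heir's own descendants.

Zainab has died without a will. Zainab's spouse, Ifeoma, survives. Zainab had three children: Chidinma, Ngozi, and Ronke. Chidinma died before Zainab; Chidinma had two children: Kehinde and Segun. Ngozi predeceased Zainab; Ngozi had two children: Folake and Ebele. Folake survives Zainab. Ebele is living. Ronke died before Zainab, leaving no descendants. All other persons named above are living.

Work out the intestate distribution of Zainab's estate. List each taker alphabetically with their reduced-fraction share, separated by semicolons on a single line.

Ifeoma, as surviving spouse, takes 1/2.
The remaining 1/2 passes to Zainab's descendants per stirpes.
Ronke left no surviving issue, so that branch lapses and is disregarded.
The 1/2 is divided into 2 equal shares of 1/4 among Chidinma, Ngozi.
Chidinma predeceased; the 1/4 allotted to Chidinma's branch passes to Chidinma's issue by representation.
The 1/4 is divided into 2 equal shares of 1/8 among Kehinde, Segun.
Kehinde is living and takes 1/8.
Segun is living and takes 1/8.
Ngozi predeceased; the 1/4 allotted to Ngozi's branch passes to Ngozi's issue by representation.
The 1/4 is divided into 2 equal shares of 1/8 among Folake, Ebele.
Folake is living and takes 1/8.
Ebele is living and takes 1/8.

Ebele 1/8; Folake 1/8; Ifeoma 1/2; Kehinde 1/8; Segun 1/8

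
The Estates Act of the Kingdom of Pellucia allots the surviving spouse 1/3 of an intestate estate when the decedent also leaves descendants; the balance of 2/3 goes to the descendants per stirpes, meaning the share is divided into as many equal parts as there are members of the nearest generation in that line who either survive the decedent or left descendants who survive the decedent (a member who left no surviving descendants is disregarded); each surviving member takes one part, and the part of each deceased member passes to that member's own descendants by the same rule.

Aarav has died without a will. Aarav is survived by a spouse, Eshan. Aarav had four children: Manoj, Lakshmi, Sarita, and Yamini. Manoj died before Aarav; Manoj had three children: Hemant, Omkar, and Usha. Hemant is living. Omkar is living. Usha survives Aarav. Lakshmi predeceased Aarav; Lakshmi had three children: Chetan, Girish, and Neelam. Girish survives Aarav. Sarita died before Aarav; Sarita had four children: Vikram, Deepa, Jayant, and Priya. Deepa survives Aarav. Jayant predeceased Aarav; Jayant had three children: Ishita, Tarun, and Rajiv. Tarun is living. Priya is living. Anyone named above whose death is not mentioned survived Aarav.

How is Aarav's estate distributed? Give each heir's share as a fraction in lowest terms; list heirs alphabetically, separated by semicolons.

Chetan 1/18; Deepa 1/24; Eshan 1/3; Girish 1/18; Hemant 1/18; Ishita 1/72; Neelam 1/18; Omkar 1/18; Priya 1/24; Rajiv 1/72; Tarun 1/72; Usha 1/18; Vikram 1/24; Yamini 1/6

Eshan, as surviving spouse, takes 1/3.
The remaining 2/3 passes to Aarav's descendants per stirpes.
The 2/3 is divided into 4 equal shares of 1/6 among Manoj, Lakshmi, Sarita, Yamini.
Manoj predeceased; the 1/6 allotted to Manoj's branch passes to Manoj's issue by representation.
The 1/6 is divided into 3 equal shares of 1/18 among Hemant, Omkar, Usha.
Hemant is living and takes 1/18.
Omkar is living and takes 1/18.
Usha is living and takes 1/18.
Lakshmi predeceased; the 1/6 allotted to Lakshmi's branch passes to Lakshmi's issue by representation.
The 1/6 is divided into 3 equal shares of 1/18 among Chetan, Girish, Neelam.
Chetan is living and takes 1/18.
Girish is living and takes 1/18.
Neelam is living and takes 1/18.
Sarita predeceased; the 1/6 allotted to Sarita's branch passes to Sarita's issue by representation.
The 1/6 is divided into 4 equal shares of 1/24 among Vikram, Deepa, Jayant, Priya.
Vikram is living and takes 1/24.
Deepa is living and takes 1/24.
Jayant predeceased; the 1/24 allotted to Jayant's branch passes to Jayant's issue by representation.
The 1/24 is divided into 3 equal shares of 1/72 among Ishita, Tarun, Rajiv.
Ishita is living and takes 1/72.
Tarun is living and takes 1/72.
Rajiv is living and takes 1/72.
Priya is living and takes 1/24.
Yamini is living and takes 1/6.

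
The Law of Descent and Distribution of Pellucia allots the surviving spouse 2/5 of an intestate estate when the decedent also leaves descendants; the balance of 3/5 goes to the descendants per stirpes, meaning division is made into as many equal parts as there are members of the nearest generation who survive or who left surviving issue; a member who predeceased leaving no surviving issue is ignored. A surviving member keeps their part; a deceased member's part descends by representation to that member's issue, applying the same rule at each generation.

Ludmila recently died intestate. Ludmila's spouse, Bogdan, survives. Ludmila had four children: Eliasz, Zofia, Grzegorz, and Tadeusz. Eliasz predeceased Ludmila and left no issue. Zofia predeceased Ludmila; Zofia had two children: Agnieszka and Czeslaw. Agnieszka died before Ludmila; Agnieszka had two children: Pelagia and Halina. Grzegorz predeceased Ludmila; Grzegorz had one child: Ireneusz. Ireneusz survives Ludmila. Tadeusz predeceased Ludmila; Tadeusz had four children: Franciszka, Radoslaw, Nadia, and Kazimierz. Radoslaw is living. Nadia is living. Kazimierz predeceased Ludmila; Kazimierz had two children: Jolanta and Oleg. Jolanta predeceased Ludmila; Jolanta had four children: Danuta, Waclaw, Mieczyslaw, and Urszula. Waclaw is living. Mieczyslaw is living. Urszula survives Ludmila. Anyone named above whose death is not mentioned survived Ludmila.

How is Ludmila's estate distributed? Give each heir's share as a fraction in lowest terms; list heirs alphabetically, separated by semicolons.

Bogdan, as surviving spouse, takes 2/5.
The remaining 3/5 passes to Ludmila's descendants per stirpes.
Eliasz left no surviving issue, so that branch lapses and is disregarded.
The 3/5 is divided into 3 equal shares of 1/5 among Zofia, Grzegorz, Tadeusz.
Zofia predeceased; the 1/5 allotted to Zofia's branch passes to Zofia's issue by representation.
The 1/5 is divided into 2 equal shares of 1/10 among Agnieszka, Czeslaw.
Agnieszka predeceased; the 1/10 allotted to Agnieszka's branch passes to Agnieszka's issue by representation.
The 1/10 is divided into 2 equal shares of 1/20 among Pelagia, Halina.
Pelagia is living and takes 1/20.
Halina is living and takes 1/20.
Czeslaw is living and takes 1/10.
Grzegorz predeceased; the 1/5 allotted to Grzegorz's branch passes to Grzegorz's issue by representation.
Ireneusz is the sole taker at this level and receives the full 1/5.
Tadeusz predeceased; the 1/5 allotted to Tadeusz's branch passes to Tadeusz's issue by representation.
The 1/5 is divided into 4 equal shares of 1/20 among Franciszka, Radoslaw, Nadia, Kazimierz.
Franciszka is living and takes 1/20.
Radoslaw is living and takes 1/20.
Nadia is living and takes 1/20.
Kazimierz predeceased; the 1/20 allotted to Kazimierz's branch passes to Kazimierz's issue by representation.
The 1/20 is divided into 2 equal shares of 1/40 among Jolanta, Oleg.
Jolanta predeceased; the 1/40 allotted to Jolanta's branch passes to Jolanta's issue by representation.
The 1/40 is divided into 4 equal shares of 1/160 among Danuta, Waclaw, Mieczyslaw, Urszula.
Danuta is living and takes 1/160.
Waclaw is living and takes 1/160.
Mieczyslaw is living and takes 1/160.
Urszula is living and takes 1/160.
Oleg is living and takes 1/40.

Bogdan 2/5; Czeslaw 1/10; Danuta 1/160; Franciszka 1/20; Halina 1/20; Ireneusz 1/5; Mieczyslaw 1/160; Nadia 1/20; Oleg 1/40; Pelagia 1/20; Radoslaw 1/20; Urszula 1/160; Waclaw 1/160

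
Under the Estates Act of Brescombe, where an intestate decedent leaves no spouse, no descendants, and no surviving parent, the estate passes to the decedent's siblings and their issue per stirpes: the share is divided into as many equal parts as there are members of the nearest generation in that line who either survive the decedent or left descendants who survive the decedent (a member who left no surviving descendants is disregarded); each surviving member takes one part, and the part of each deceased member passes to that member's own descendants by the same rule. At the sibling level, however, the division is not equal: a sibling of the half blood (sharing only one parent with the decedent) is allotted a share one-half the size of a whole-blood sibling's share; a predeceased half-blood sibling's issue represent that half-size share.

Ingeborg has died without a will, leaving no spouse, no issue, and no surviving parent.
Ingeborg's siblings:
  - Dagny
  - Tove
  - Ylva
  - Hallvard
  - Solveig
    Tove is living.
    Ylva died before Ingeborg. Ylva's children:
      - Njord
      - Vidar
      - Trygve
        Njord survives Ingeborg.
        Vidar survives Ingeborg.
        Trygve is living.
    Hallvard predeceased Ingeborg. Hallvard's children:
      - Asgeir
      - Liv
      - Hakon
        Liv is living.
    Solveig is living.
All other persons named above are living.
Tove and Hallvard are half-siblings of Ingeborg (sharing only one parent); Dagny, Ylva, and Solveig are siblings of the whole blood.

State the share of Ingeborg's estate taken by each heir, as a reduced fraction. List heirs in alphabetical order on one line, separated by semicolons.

No spouse, descendants, or parent survives, so the estate passes to Ingeborg's siblings per stirpes.
Half-blood siblings count for one-half the weight of whole-blood siblings at the initial division.
Dividing 1 in proportion to weights (total weight 4): Dagny (weight 1) → 1/4; Tove (weight 1/2) → 1/8; Ylva (weight 1) → 1/4; Hallvard (weight 1/2) → 1/8; Solveig (weight 1) → 1/4.
Dagny is living and takes 1/4.
Tove is living and takes 1/8.
Ylva predeceased; the 1/4 allotted to Ylva's branch passes to Ylva's issue by representation.
The 1/4 is divided into 3 equal shares of 1/12 among Njord, Vidar, Trygve.
Njord is living and takes 1/12.
Vidar is living and takes 1/12.
Trygve is living and takes 1/12.
Hallvard predeceased; the 1/8 allotted to Hallvard's branch passes to Hallvard's issue by representation.
The 1/8 is divided into 3 equal shares of 1/24 among Asgeir, Liv, Hakon.
Asgeir is living and takes 1/24.
Liv is living and takes 1/24.
Hakon is living and takes 1/24.
Solveig is living and takes 1/4.

Asgeir 1/24; Dagny 1/4; Hakon 1/24; Liv 1/24; Njord 1/12; Solveig 1/4; Tove 1/8; Trygve 1/12; Vidar 1/12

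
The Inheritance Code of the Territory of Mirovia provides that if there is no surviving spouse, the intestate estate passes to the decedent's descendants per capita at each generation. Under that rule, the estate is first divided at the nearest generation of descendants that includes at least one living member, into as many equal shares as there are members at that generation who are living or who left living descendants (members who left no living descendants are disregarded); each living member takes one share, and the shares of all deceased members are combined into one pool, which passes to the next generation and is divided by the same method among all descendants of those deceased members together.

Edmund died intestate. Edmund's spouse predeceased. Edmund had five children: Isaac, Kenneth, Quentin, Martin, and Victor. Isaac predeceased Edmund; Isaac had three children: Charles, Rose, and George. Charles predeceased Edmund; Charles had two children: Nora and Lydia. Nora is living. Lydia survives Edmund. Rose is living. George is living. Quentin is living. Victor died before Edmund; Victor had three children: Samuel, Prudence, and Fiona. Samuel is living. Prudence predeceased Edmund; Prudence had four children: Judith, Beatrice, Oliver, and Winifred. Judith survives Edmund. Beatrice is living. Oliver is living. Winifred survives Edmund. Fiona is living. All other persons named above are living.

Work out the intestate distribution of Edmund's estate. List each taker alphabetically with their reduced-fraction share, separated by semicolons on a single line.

There is no surviving spouse, so the entire estate passes to Edmund's descendants per capita at each generation.
At generation 1 (Isaac, Kenneth, Quentin, Martin, Victor) there are 5 shares of (1)/5 = 1/5 each.
Living: Kenneth, Quentin, and Martin — each takes 1/5.
Deceased: Isaac and Victor. Their combined 2/5 is pooled and carried to generation 2.
At generation 2 (Charles, Rose, George, Samuel, Prudence, Fiona) there are 6 shares of (2/5)/6 = 1/15 each.
Living: Rose, George, Samuel, and Fiona — each takes 1/15.
Deceased: Charles and Prudence. Their combined 2/15 is pooled and carried to generation 3.
At generation 3 (Nora, Lydia, Judith, Beatrice, Oliver, Winifred) there are 6 shares of (2/15)/6 = 1/45 each.
Living: Nora, Lydia, Judith, Beatrice, Oliver, and Winifred — each takes 1/45.

Beatrice 1/45; Fiona 1/15; George 1/15; Judith 1/45; Kenneth 1/5; Lydia 1/45; Martin 1/5; Nora 1/45; Oliver 1/45; Quentin 1/5; Rose 1/15; Samuel 1/15; Winifred 1/45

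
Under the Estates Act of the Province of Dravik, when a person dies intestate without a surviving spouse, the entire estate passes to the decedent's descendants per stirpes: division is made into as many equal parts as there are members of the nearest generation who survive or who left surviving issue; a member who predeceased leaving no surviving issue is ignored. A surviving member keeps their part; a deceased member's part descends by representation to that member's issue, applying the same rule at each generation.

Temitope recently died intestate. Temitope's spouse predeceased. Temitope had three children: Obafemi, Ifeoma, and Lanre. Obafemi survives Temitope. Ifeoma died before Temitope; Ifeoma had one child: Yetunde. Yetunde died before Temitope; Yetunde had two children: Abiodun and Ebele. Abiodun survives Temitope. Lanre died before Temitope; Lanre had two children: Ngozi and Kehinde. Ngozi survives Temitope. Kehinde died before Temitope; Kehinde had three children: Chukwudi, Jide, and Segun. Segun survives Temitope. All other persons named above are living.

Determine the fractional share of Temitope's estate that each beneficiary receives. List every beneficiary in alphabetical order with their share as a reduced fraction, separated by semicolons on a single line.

Abiodun 1/6; Chukwudi 1/18; Ebele 1/6; Jide 1/18; Ngozi 1/6; Obafemi 1/3; Segun 1/18

There is no surviving spouse, so the entire estate passes to Temitope's descendants per stirpes.
The estate is divided into 3 equal shares of 1/3 among Obafemi, Ifeoma, Lanre.
Obafemi is living and takes 1/3.
Ifeoma predeceased; the 1/3 allotted to Ifeoma's branch passes to Ifeoma's issue by representation.
Yetunde's line is the sole branch at this level, so the full 1/3 passes to Yetunde's issue by representation.
The 1/3 is divided into 2 equal shares of 1/6 among Abiodun, Ebele.
Abiodun is living and takes 1/6.
Ebele is living and takes 1/6.
Lanre predeceased; the 1/3 allotted to Lanre's branch passes to Lanre's issue by representation.
The 1/3 is divided into 2 equal shares of 1/6 among Ngozi, Kehinde.
Ngozi is living and takes 1/6.
Kehinde predeceased; the 1/6 allotted to Kehinde's branch passes to Kehinde's issue by representation.
The 1/6 is divided into 3 equal shares of 1/18 among Chukwudi, Jide, Segun.
Chukwudi is living and takes 1/18.
Jide is living and takes 1/18.
Segun is living and takes 1/18.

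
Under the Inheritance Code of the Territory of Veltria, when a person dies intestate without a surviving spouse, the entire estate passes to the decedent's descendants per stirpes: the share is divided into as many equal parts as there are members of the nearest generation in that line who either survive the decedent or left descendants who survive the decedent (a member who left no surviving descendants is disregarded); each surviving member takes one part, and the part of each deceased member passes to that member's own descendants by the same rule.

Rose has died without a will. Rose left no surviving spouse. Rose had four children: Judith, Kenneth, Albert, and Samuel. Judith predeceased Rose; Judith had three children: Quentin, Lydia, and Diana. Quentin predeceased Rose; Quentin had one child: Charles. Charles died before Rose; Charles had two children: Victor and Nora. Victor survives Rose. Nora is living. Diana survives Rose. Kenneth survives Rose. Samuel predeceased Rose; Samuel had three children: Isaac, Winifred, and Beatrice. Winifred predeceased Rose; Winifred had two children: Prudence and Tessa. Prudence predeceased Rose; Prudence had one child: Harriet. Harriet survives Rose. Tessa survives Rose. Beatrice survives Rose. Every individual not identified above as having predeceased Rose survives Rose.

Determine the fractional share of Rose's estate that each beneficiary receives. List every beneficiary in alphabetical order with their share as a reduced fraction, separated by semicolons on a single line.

There is no surviving spouse, so the entire estate passes to Rose's descendants per stirpes.
The estate is divided into 4 equal shares of 1/4 among Judith, Kenneth, Albert, Samuel.
Judith predeceased; the 1/4 allotted to Judith's branch passes to Judith's issue by representation.
The 1/4 is divided into 3 equal shares of 1/12 among Quentin, Lydia, Diana.
Quentin predeceased; the 1/12 allotted to Quentin's branch passes to Quentin's issue by representation.
Charles's line is the sole branch at this level, so the full 1/12 passes to Charles's issue by representation.
The 1/12 is divided into 2 equal shares of 1/24 among Victor, Nora.
Victor is living and takes 1/24.
Nora is living and takes 1/24.
Lydia is living and takes 1/12.
Diana is living and takes 1/12.
Kenneth is living and takes 1/4.
Albert is living and takes 1/4.
Samuel predeceased; the 1/4 allotted to Samuel's branch passes to Samuel's issue by representation.
The 1/4 is divided into 3 equal shares of 1/12 among Isaac, Winifred, Beatrice.
Isaac is living and takes 1/12.
Winifred predeceased; the 1/12 allotted to Winifred's branch passes to Winifred's issue by representation.
The 1/12 is divided into 2 equal shares of 1/24 among Prudence, Tessa.
Prudence predeceased; the 1/24 allotted to Prudence's branch passes to Prudence's issue by representation.
Harriet is the sole taker at this level and receives the full 1/24.
Tessa is living and takes 1/24.
Beatrice is living and takes 1/12.

Albert 1/4; Beatrice 1/12; Diana 1/12; Harriet 1/24; Isaac 1/12; Kenneth 1/4; Lydia 1/12; Nora 1/24; Tessa 1/24; Victor 1/24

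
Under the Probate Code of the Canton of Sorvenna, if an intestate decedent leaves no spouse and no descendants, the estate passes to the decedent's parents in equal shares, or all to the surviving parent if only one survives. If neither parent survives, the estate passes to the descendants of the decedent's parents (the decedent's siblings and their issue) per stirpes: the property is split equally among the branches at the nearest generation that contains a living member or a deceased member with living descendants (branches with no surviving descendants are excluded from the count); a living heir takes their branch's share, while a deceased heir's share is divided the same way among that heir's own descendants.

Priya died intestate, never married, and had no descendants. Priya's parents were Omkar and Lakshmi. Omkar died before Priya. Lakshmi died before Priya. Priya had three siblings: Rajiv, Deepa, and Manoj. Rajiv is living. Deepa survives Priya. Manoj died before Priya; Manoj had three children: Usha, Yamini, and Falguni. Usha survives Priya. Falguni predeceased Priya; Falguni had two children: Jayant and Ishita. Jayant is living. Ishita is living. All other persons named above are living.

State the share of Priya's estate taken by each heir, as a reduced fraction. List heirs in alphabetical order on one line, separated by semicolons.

Neither parent survives and there are no descendants, so the estate passes to Priya's siblings and their issue per stirpes.
The estate is divided into 3 equal shares of 1/3 among Rajiv, Deepa, Manoj.
Rajiv is living and takes 1/3.
Deepa is living and takes 1/3.
Manoj predeceased; the 1/3 allotted to Manoj's branch passes to Manoj's issue by representation.
The 1/3 is divided into 3 equal shares of 1/9 among Usha, Yamini, Falguni.
Usha is living and takes 1/9.
Yamini is living and takes 1/9.
Falguni predeceased; the 1/9 allotted to Falguni's branch passes to Falguni's issue by representation.
The 1/9 is divided into 2 equal shares of 1/18 among Jayant, Ishita.
Jayant is living and takes 1/18.
Ishita is living and takes 1/18.

Deepa 1/3; Ishita 1/18; Jayant 1/18; Rajiv 1/3; Usha 1/9; Yamini 1/9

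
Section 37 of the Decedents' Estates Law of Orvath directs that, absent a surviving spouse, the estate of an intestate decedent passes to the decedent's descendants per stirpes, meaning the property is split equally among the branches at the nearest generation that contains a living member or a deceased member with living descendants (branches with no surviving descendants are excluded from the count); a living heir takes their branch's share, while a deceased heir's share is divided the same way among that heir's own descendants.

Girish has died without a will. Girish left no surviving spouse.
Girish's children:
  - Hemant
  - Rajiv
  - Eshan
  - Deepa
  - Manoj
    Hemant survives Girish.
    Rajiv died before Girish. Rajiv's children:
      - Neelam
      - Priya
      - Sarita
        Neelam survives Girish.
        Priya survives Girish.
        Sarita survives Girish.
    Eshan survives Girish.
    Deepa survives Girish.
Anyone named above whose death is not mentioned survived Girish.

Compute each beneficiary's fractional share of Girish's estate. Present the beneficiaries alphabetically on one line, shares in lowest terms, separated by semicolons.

Deepa 1/5; Eshan 1/5; Hemant 1/5; Manoj 1/5; Neelam 1/15; Priya 1/15; Sarita 1/15

There is no surviving spouse, so the entire estate passes to Girish's descendants per stirpes.
The estate is divided into 5 equal shares of 1/5 among Hemant, Rajiv, Eshan, Deepa, Manoj.
Hemant is living and takes 1/5.
Rajiv predeceased; the 1/5 allotted to Rajiv's branch passes to Rajiv's issue by representation.
The 1/5 is divided into 3 equal shares of 1/15 among Neelam, Priya, Sarita.
Neelam is living and takes 1/15.
Priya is living and takes 1/15.
Sarita is living and takes 1/15.
Eshan is living and takes 1/5.
Deepa is living and takes 1/5.
Manoj is living and takes 1/5.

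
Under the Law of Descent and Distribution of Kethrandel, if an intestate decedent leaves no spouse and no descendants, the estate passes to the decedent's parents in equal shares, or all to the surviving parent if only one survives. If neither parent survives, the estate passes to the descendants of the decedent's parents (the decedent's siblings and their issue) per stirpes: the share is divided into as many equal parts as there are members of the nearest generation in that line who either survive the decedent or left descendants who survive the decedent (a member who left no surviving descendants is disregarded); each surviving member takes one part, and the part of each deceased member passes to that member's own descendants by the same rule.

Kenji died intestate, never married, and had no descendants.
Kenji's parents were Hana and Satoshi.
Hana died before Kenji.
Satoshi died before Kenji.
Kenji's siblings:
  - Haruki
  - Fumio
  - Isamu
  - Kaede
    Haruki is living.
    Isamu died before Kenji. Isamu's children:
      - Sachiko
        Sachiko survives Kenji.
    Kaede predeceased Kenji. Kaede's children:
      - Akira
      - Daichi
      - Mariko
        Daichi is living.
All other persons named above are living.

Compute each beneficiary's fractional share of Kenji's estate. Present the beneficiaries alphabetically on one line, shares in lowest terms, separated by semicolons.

Akira 1/12; Daichi 1/12; Fumio 1/4; Haruki 1/4; Mariko 1/12; Sachiko 1/4

Neither parent survives and there are no descendants, so the estate passes to Kenji's siblings and their issue per stirpes.
The estate is divided into 4 equal shares of 1/4 among Haruki, Fumio, Isamu, Kaede.
Haruki is living and takes 1/4.
Fumio is living and takes 1/4.
Isamu predeceased; the 1/4 allotted to Isamu's branch passes to Isamu's issue by representation.
Sachiko is the sole taker at this level and receives the full 1/4.
Kaede predeceased; the 1/4 allotted to Kaede's branch passes to Kaede's issue by representation.
The 1/4 is divided into 3 equal shares of 1/12 among Akira, Daichi, Mariko.
Akira is living and takes 1/12.
Daichi is living and takes 1/12.
Mariko is living and takes 1/12.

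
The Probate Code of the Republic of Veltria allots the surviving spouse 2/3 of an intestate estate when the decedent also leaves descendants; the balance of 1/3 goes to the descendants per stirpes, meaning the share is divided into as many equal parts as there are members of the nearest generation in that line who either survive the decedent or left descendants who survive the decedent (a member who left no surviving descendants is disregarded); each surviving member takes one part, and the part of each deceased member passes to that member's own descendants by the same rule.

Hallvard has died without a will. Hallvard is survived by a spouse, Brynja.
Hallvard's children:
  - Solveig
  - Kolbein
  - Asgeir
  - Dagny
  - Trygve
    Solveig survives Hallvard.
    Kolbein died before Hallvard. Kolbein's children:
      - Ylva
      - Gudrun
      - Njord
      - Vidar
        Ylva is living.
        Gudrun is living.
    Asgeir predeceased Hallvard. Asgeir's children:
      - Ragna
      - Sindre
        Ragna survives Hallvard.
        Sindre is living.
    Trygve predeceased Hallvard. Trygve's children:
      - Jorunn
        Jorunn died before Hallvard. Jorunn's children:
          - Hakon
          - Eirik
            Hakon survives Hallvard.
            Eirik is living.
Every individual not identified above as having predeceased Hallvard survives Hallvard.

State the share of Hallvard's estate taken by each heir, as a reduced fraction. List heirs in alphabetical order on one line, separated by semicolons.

Brynja 2/3; Dagny 1/15; Eirik 1/30; Gudrun 1/60; Hakon 1/30; Njord 1/60; Ragna 1/30; Sindre 1/30; Solveig 1/15; Vidar 1/60; Ylva 1/60

Brynja, as surviving spouse, takes 2/3.
The remaining 1/3 passes to Hallvard's descendants per stirpes.
The 1/3 is divided into 5 equal shares of 1/15 among Solveig, Kolbein, Asgeir, Dagny, Trygve.
Solveig is living and takes 1/15.
Kolbein predeceased; the 1/15 allotted to Kolbein's branch passes to Kolbein's issue by representation.
The 1/15 is divided into 4 equal shares of 1/60 among Ylva, Gudrun, Njord, Vidar.
Ylva is living and takes 1/60.
Gudrun is living and takes 1/60.
Njord is living and takes 1/60.
Vidar is living and takes 1/60.
Asgeir predeceased; the 1/15 allotted to Asgeir's branch passes to Asgeir's issue by representation.
The 1/15 is divided into 2 equal shares of 1/30 among Ragna, Sindre.
Ragna is living and takes 1/30.
Sindre is living and takes 1/30.
Dagny is living and takes 1/15.
Trygve predeceased; the 1/15 allotted to Trygve's branch passes to Trygve's issue by representation.
Jorunn's line is the sole branch at this level, so the full 1/15 passes to Jorunn's issue by representation.
The 1/15 is divided into 2 equal shares of 1/30 among Hakon, Eirik.
Hakon is living and takes 1/30.
Eirik is living and takes 1/30.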